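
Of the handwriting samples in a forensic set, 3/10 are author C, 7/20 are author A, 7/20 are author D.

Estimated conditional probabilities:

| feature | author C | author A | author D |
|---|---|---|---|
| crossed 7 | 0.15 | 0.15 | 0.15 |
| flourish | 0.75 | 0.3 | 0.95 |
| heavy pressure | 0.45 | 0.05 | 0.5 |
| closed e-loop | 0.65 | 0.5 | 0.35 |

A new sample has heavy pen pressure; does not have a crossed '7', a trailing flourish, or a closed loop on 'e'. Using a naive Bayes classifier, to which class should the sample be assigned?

author C

author C: 0.3 × (1−0.15) × (1−0.75) × 0.45 × (1−0.65) = 0.010040625
author A: 0.35 × (1−0.15) × (1−0.3) × 0.05 × (1−0.5) = 0.00520625
author D: 0.35 × (1−0.15) × (1−0.95) × 0.5 × (1−0.35) = 0.004834375
Highest score → author C.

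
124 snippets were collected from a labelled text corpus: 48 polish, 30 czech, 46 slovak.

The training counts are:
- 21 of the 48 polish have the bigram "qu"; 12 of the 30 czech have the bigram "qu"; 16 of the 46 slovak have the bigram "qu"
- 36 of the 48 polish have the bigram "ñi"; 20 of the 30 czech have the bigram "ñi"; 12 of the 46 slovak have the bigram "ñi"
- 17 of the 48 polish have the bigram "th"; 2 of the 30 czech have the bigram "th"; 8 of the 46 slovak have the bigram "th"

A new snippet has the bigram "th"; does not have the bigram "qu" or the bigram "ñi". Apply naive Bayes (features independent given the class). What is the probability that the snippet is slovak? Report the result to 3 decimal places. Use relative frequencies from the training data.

0.580

polish: (48/124) × (27/48) × (12/48) × (17/48) ≈ 0.0192792
czech: (30/124) × (18/30) × (10/30) × (2/30) ≈ 0.00322581
slovak: (46/124) × (30/46) × (34/46) × (8/46) ≈ 0.0310995
P(slovak | x) = 0.0310995 / 0.05360451 ≈ 0.580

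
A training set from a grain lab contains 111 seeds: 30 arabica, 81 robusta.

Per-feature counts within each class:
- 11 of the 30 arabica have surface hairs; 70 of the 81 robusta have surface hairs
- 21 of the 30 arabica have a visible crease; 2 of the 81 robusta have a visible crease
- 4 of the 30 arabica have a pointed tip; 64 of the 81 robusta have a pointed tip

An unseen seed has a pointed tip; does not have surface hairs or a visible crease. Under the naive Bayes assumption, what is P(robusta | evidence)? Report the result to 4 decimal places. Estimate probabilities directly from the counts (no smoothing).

arabica: (30/111) × (19/30) × (9/30) × (4/30) ≈ 0.00684685
robusta: (81/111) × (11/81) × (79/81) × (64/81) ≈ 0.0763672
P(robusta | x) = 0.0763672 / 0.08321405 ≈ 0.9177

0.9177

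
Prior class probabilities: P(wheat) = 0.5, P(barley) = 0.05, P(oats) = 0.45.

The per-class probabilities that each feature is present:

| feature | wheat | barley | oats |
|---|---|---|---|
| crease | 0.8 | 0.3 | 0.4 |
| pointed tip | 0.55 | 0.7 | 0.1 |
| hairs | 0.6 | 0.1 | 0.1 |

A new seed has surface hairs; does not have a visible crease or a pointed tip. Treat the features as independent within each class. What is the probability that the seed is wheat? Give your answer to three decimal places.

0.516

wheat: 0.5 × (1−0.8) × (1−0.55) × 0.6 = 0.027
barley: 0.05 × (1−0.3) × (1−0.7) × 0.1 = 0.00105
oats: 0.45 × (1−0.4) × (1−0.1) × 0.1 = 0.0243
P(wheat | x) = 0.027 / 0.05235 ≈ 0.516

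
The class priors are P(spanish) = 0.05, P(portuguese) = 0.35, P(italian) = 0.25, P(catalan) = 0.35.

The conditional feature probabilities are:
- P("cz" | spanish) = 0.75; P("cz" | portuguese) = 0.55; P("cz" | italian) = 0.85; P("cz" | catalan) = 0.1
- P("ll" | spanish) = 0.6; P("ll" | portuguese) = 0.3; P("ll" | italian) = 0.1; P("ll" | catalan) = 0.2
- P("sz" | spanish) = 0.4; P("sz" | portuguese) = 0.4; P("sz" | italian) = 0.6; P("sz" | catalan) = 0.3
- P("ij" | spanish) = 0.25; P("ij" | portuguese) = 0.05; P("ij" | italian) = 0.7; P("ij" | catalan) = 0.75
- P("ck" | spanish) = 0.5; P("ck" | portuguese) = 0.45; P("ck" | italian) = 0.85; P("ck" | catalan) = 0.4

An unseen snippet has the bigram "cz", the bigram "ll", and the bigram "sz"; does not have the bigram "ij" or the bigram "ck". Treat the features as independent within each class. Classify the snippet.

portuguese

spanish: 0.05 × 0.75 × 0.6 × 0.4 × (1−0.25) × (1−0.5) = 0.003375
portuguese: 0.35 × 0.55 × 0.3 × 0.4 × (1−0.05) × (1−0.45) = 0.01206975
italian: 0.25 × 0.85 × 0.1 × 0.6 × (1−0.7) × (1−0.85) = 0.00057375
catalan: 0.35 × 0.1 × 0.2 × 0.3 × (1−0.75) × (1−0.4) = 0.000315
Highest score → portuguese.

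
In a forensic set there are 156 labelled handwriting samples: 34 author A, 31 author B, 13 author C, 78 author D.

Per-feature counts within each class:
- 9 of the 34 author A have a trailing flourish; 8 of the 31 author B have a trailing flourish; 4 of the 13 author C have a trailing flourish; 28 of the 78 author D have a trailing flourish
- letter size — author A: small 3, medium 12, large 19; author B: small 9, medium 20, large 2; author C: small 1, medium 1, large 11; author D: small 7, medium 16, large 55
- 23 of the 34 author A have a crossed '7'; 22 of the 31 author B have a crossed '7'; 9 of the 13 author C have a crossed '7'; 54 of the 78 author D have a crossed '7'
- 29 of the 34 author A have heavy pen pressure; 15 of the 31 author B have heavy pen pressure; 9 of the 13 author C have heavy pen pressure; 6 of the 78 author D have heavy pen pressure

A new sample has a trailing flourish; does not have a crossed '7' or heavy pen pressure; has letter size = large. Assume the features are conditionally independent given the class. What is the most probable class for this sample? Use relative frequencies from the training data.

author D

author A: (34/156) × (9/34) × (19/34) × (11/34) × (5/34) ≈ 0.0015339
author B: (31/156) × (8/31) × (2/31) × (9/31) × (16/31) ≈ 0.000495761
author C: (13/156) × (4/13) × (11/13) × (4/13) × (4/13) ≈ 0.00205408
author D: (78/156) × (28/78) × (55/78) × (24/78) × (72/78) ≈ 0.0359465
Highest score → author D.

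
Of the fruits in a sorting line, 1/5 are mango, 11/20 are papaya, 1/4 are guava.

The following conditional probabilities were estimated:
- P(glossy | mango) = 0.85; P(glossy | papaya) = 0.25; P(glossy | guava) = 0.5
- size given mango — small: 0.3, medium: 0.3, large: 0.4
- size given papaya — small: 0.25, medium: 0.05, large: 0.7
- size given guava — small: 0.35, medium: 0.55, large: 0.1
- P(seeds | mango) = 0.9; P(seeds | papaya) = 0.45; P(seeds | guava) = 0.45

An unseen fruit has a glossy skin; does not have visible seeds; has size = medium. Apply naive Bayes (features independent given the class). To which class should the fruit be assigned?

mango: 0.2 × 0.85 × 0.3 × (1−0.9) = 0.0051
papaya: 0.55 × 0.25 × 0.05 × (1−0.45) = 0.00378125
guava: 0.25 × 0.5 × 0.55 × (1−0.45) = 0.0378125
Highest score → guava.

guava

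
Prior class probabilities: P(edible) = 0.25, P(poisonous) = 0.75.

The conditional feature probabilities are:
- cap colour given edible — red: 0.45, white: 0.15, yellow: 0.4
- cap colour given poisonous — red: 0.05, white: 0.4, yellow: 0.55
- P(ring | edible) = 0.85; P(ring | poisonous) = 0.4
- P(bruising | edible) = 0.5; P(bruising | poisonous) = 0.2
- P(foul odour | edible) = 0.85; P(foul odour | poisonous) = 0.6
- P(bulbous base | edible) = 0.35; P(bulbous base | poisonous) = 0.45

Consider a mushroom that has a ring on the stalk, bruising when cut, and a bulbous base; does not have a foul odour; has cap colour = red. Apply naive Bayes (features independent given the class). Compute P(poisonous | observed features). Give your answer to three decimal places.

edible: 0.25 × 0.45 × 0.85 × 0.5 × (1−0.85) × 0.35 = 0.00251015625
poisonous: 0.75 × 0.05 × 0.4 × 0.2 × (1−0.6) × 0.45 = 0.00054
P(poisonous | x) = 0.00054 / 0.00305015625 ≈ 0.177

0.177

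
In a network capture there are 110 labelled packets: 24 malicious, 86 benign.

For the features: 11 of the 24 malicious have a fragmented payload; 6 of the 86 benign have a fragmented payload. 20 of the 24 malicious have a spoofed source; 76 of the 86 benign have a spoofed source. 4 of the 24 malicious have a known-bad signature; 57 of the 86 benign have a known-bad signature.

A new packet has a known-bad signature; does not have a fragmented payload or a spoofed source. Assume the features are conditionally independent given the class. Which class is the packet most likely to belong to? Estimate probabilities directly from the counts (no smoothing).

malicious: (24/110) × (13/24) × (4/24) × (4/24) ≈ 0.00328283
benign: (86/110) × (80/86) × (10/86) × (57/86) ≈ 0.05605
Highest score → benign.

benign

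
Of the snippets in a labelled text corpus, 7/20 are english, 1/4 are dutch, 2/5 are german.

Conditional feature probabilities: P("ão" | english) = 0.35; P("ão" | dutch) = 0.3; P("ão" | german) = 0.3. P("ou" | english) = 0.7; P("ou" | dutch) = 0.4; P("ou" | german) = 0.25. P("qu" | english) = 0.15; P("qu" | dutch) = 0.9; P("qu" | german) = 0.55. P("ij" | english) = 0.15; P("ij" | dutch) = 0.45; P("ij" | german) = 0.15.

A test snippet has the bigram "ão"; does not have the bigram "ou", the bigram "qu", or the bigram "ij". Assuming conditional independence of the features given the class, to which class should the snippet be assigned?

english: 0.35 × 0.35 × (1−0.7) × (1−0.15) × (1−0.15) = 0.026551875
dutch: 0.25 × 0.3 × (1−0.4) × (1−0.9) × (1−0.45) = 0.002475
german: 0.4 × 0.3 × (1−0.25) × (1−0.55) × (1−0.15) = 0.034425
Highest score → german.

german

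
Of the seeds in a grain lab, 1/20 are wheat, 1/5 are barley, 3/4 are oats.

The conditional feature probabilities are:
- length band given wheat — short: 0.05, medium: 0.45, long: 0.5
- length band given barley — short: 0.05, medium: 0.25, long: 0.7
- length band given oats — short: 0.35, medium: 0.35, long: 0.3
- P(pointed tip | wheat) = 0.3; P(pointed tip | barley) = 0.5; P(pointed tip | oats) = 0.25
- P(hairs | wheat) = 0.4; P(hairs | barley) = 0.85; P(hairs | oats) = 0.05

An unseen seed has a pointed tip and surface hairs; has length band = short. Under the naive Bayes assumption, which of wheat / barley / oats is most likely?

barley

wheat: 0.05 × 0.05 × 0.3 × 0.4 = 0.0003
barley: 0.2 × 0.05 × 0.5 × 0.85 = 0.00425
oats: 0.75 × 0.35 × 0.25 × 0.05 = 0.00328125
Highest score → barley.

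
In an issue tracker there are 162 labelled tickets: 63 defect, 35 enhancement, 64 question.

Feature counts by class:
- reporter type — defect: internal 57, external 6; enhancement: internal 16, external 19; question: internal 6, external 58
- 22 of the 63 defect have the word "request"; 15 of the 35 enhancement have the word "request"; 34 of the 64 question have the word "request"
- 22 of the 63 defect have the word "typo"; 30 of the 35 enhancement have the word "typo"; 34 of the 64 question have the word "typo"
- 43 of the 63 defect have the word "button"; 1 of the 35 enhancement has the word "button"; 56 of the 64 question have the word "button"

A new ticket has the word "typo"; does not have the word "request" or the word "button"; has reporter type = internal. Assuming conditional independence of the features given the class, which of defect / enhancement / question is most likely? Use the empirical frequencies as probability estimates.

defect: (63/162) × (57/63) × (41/63) × (22/63) × (20/63) ≈ 0.0253849
enhancement: (35/162) × (16/35) × (20/35) × (30/35) × (34/35) ≈ 0.0469928
question: (64/162) × (6/64) × (30/64) × (34/64) × (8/64) ≈ 0.00115289
Highest score → enhancement.

enhancement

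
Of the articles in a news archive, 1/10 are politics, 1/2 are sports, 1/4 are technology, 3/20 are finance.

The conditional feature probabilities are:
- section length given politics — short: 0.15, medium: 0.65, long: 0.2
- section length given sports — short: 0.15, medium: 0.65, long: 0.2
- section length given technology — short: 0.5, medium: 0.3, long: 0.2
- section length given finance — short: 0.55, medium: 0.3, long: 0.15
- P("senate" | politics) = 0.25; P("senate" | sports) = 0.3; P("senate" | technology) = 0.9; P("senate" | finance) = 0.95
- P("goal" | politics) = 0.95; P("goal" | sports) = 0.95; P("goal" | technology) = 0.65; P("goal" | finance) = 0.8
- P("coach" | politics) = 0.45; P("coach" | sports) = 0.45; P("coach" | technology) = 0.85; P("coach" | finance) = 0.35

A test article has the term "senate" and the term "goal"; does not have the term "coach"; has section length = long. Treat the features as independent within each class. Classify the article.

politics: 0.1 × 0.2 × 0.25 × 0.95 × (1−0.45) = 0.0026125
sports: 0.5 × 0.2 × 0.3 × 0.95 × (1−0.45) = 0.015675
technology: 0.25 × 0.2 × 0.9 × 0.65 × (1−0.85) = 0.0043875
finance: 0.15 × 0.15 × 0.95 × 0.8 × (1−0.35) = 0.011115
Highest score → sports.

sports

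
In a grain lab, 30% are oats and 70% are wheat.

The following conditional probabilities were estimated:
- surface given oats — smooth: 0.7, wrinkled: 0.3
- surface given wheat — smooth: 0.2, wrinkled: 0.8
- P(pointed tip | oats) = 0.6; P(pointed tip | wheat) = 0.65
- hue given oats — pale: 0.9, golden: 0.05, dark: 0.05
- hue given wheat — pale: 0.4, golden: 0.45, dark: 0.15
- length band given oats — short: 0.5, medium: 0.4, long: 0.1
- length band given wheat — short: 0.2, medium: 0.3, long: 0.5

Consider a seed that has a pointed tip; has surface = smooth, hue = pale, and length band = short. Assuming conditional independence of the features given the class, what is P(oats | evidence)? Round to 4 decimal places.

0.8862

oats: 0.3 × 0.7 × 0.6 × 0.9 × 0.5 = 0.0567
wheat: 0.7 × 0.2 × 0.65 × 0.4 × 0.2 = 0.00728
P(oats | x) = 0.0567 / 0.06398 ≈ 0.8862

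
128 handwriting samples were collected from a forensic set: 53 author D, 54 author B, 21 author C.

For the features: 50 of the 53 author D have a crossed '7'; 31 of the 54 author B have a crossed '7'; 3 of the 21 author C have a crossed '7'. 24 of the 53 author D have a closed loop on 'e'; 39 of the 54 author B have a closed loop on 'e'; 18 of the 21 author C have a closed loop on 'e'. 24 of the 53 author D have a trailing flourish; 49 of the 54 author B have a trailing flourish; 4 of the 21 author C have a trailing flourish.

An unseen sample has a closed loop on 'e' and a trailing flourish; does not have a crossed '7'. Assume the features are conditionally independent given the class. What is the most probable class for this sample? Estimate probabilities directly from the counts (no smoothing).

author D: (53/128) × (3/53) × (24/53) × (24/53) ≈ 0.00480598
author B: (54/128) × (23/54) × (39/54) × (49/54) ≈ 0.117758
author C: (21/128) × (18/21) × (18/21) × (4/21) ≈ 0.0229592
Highest score → author B.

author B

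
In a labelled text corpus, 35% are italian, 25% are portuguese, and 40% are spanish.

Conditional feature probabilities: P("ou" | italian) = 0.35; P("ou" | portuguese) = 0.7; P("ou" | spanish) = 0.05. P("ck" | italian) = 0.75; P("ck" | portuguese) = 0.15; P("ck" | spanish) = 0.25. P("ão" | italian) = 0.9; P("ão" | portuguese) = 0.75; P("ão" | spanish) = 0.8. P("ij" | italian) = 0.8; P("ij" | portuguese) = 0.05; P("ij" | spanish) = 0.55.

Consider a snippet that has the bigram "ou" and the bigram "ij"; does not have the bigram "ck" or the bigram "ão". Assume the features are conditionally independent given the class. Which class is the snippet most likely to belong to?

italian: 0.35 × 0.35 × (1−0.75) × (1−0.9) × 0.8 = 0.00245
portuguese: 0.25 × 0.7 × (1−0.15) × (1−0.75) × 0.05 = 0.001859375
spanish: 0.4 × 0.05 × (1−0.25) × (1−0.8) × 0.55 = 0.00165
Highest score → italian.

italian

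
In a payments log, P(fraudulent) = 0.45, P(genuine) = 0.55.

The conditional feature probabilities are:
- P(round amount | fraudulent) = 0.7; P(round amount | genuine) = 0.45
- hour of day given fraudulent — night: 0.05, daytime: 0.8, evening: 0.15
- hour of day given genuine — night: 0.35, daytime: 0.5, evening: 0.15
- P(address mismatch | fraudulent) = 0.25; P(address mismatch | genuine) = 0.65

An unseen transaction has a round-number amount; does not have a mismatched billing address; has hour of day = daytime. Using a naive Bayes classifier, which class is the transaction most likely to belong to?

fraudulent: 0.45 × 0.7 × 0.8 × (1−0.25) = 0.189
genuine: 0.55 × 0.45 × 0.5 × (1−0.65) = 0.0433125
Highest score → fraudulent.

fraudulent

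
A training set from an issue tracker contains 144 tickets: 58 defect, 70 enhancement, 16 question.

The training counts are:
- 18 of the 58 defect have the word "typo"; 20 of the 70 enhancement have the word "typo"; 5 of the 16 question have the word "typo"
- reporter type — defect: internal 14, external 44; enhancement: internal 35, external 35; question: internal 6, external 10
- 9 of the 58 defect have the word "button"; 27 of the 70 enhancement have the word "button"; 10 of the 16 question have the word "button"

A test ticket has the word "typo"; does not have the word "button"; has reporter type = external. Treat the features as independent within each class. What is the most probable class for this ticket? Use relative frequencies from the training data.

defect: (58/144) × (18/58) × (44/58) × (49/58) ≈ 0.080113
enhancement: (70/144) × (20/70) × (35/70) × (43/70) ≈ 0.0426587
question: (16/144) × (5/16) × (10/16) × (6/16) ≈ 0.00813802
Highest score → defect.

defect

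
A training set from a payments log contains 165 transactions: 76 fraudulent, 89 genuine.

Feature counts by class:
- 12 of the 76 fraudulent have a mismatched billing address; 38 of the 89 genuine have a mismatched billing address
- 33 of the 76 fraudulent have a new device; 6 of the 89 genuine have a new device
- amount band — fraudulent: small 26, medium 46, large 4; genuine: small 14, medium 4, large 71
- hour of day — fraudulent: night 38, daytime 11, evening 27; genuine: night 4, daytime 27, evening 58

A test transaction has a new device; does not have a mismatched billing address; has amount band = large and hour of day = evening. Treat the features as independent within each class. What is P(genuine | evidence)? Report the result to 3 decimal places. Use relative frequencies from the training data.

fraudulent: (76/165) × (64/76) × (33/76) × (4/76) × (27/76) ≈ 0.00314915
genuine: (89/165) × (51/89) × (6/89) × (71/89) × (58/89) ≈ 0.0108331
P(genuine | x) = 0.0108331 / 0.01398225 ≈ 0.775

0.775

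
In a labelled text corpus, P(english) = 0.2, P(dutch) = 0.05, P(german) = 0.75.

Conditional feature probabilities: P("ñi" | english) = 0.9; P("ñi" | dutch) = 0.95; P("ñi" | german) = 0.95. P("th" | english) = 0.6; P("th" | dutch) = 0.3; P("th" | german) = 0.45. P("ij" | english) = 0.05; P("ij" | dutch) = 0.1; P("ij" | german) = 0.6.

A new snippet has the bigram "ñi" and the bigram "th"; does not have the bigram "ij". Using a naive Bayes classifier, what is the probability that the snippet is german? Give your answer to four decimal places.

0.5263

english: 0.2 × 0.9 × 0.6 × (1−0.05) = 0.1026
dutch: 0.05 × 0.95 × 0.3 × (1−0.1) = 0.012825
german: 0.75 × 0.95 × 0.45 × (1−0.6) = 0.12825
P(german | x) = 0.12825 / 0.243675 ≈ 0.5263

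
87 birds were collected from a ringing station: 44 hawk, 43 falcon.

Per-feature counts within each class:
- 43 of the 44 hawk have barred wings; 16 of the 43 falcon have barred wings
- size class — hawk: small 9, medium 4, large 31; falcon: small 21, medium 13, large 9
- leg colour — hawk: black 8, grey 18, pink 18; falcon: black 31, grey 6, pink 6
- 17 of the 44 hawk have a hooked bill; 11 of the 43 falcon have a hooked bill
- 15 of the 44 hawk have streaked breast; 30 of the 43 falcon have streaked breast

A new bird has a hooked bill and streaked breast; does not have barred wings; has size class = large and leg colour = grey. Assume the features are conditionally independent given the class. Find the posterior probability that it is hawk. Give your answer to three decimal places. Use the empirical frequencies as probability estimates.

0.212

hawk: (44/87) × (1/44) × (31/44) × (18/44) × (17/44) × (15/44) ≈ 0.000436359
falcon: (43/87) × (27/43) × (9/43) × (6/43) × (11/43) × (30/43) ≈ 0.00161763
P(hawk | x) = 0.000436359 / 0.002053989 ≈ 0.212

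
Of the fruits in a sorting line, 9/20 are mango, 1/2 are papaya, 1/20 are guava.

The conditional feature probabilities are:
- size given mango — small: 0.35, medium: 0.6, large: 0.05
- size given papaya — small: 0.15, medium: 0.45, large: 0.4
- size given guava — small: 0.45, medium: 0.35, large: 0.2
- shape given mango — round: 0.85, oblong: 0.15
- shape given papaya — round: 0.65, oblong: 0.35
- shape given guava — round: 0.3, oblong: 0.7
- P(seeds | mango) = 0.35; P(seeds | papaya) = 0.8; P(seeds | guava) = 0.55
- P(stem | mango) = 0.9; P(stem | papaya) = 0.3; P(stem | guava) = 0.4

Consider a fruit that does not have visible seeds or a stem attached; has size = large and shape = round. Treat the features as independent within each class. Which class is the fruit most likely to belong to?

papaya

mango: 0.45 × 0.05 × 0.85 × (1−0.35) × (1−0.9) = 0.001243125
papaya: 0.5 × 0.4 × 0.65 × (1−0.8) × (1−0.3) = 0.0182
guava: 0.05 × 0.2 × 0.3 × (1−0.55) × (1−0.4) = 0.00081
Highest score → papaya.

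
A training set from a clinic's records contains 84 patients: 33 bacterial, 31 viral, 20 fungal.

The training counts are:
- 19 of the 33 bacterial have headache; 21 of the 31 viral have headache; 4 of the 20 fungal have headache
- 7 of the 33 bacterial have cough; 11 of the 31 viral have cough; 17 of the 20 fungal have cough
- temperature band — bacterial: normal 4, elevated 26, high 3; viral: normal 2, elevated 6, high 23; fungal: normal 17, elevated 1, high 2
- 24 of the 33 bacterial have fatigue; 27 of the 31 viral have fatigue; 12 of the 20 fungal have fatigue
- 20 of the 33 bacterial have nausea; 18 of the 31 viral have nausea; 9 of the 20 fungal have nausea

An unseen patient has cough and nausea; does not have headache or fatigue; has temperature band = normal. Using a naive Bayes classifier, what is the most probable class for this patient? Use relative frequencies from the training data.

bacterial: (33/84) × (14/33) × (7/33) × (4/33) × (9/33) × (20/33) ≈ 0.00070831
viral: (31/84) × (10/31) × (11/31) × (2/31) × (4/31) × (18/31) ≈ 0.000204187
fungal: (20/84) × (16/20) × (17/20) × (17/20) × (8/20) × (9/20) ≈ 0.0247714
Highest score → fungal.

fungal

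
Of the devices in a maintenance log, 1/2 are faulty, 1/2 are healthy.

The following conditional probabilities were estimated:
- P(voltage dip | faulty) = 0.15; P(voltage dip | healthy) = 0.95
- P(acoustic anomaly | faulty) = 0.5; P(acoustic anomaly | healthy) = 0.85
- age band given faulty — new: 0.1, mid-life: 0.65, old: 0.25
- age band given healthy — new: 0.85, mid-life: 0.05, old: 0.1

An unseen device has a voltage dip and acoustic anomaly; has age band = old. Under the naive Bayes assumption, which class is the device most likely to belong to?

faulty: 0.5 × 0.15 × 0.5 × 0.25 = 0.009375
healthy: 0.5 × 0.95 × 0.85 × 0.1 = 0.040375
Highest score → healthy.

healthy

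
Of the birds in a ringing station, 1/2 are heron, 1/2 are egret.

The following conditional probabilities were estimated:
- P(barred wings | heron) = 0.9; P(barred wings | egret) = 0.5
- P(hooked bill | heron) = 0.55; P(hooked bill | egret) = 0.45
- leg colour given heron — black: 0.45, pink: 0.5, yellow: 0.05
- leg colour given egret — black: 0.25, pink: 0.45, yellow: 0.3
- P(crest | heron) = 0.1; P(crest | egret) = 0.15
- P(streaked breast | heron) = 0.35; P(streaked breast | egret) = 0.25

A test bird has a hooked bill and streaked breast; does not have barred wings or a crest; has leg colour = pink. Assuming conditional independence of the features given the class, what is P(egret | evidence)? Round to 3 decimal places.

0.713

heron: 0.5 × (1−0.9) × 0.55 × 0.5 × (1−0.1) × 0.35 = 0.00433125
egret: 0.5 × (1−0.5) × 0.45 × 0.45 × (1−0.15) × 0.25 = 0.0107578125
P(egret | x) = 0.0107578125 / 0.0150890625 ≈ 0.713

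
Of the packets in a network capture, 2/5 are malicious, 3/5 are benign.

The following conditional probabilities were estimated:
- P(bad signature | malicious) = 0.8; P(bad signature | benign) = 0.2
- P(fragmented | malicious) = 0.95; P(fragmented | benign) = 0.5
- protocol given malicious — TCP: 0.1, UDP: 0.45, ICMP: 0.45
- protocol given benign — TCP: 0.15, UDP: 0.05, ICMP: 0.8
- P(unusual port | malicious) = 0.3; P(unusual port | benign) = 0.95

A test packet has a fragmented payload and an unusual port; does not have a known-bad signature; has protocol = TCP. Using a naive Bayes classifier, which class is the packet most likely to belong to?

benign

malicious: 0.4 × (1−0.8) × 0.95 × 0.1 × 0.3 = 0.00228
benign: 0.6 × (1−0.2) × 0.5 × 0.15 × 0.95 = 0.0342
Highest score → benign.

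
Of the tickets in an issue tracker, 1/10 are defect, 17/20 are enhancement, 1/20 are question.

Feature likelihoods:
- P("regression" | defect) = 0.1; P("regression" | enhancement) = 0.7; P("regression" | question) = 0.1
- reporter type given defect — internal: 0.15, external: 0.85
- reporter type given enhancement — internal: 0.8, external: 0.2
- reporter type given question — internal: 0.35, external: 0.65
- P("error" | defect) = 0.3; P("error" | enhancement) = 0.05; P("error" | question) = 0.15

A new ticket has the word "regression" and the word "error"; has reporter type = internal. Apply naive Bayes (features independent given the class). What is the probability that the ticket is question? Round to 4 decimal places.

defect: 0.1 × 0.1 × 0.15 × 0.3 = 0.00045
enhancement: 0.85 × 0.7 × 0.8 × 0.05 = 0.0238
question: 0.05 × 0.1 × 0.35 × 0.15 = 0.0002625
P(question | x) = 0.0002625 / 0.0245125 ≈ 0.0107

0.0107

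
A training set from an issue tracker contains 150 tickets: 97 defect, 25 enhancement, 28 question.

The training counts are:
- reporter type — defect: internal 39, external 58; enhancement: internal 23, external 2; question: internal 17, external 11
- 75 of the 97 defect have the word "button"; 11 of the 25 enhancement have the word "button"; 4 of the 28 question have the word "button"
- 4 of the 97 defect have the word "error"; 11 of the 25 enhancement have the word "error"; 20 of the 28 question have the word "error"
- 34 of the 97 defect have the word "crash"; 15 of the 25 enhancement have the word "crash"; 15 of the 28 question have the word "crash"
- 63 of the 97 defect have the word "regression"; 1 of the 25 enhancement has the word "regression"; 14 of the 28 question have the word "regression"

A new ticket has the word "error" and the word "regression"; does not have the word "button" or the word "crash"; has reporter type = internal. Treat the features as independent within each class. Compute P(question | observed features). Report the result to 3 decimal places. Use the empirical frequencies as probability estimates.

defect: (97/150) × (39/97) × (22/97) × (4/97) × (63/97) × (63/97) ≈ 0.00102577
enhancement: (25/150) × (23/25) × (14/25) × (11/25) × (10/25) × (1/25) ≈ 0.000604501
question: (28/150) × (17/28) × (24/28) × (20/28) × (13/28) × (14/28) ≈ 0.0161079
P(question | x) = 0.0161079 / 0.017738171 ≈ 0.908

0.908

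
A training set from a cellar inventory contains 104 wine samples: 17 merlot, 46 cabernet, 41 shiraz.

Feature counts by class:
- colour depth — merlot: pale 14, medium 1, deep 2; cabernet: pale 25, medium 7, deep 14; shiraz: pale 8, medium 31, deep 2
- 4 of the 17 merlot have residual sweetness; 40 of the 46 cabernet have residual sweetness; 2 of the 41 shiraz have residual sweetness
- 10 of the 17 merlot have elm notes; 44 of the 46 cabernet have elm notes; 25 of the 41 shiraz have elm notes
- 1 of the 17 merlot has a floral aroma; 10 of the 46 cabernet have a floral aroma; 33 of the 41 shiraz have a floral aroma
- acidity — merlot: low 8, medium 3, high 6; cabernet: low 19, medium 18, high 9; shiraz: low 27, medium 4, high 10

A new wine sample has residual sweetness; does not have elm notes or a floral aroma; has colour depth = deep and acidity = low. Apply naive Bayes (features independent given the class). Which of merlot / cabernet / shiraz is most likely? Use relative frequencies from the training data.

cabernet

merlot: (17/104) × (2/17) × (4/17) × (7/17) × (16/17) × (8/17) ≈ 0.000825219
cabernet: (46/104) × (14/46) × (40/46) × (2/46) × (36/46) × (19/46) ≈ 0.00164516
shiraz: (41/104) × (2/41) × (2/41) × (16/41) × (8/41) × (27/41) ≈ 0.0000470397
Highest score → cabernet.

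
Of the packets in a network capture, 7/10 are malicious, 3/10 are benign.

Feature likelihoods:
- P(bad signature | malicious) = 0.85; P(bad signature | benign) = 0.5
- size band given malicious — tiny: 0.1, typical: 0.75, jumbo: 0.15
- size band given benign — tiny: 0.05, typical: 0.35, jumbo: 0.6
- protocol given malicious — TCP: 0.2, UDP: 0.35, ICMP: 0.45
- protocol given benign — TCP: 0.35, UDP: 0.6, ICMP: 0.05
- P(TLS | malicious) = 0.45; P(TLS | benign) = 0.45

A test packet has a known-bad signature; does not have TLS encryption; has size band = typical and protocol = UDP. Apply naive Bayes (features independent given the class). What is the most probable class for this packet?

malicious: 0.7 × 0.85 × 0.75 × 0.35 × (1−0.45) = 0.085903125
benign: 0.3 × 0.5 × 0.35 × 0.6 × (1−0.45) = 0.017325
Highest score → malicious.

malicious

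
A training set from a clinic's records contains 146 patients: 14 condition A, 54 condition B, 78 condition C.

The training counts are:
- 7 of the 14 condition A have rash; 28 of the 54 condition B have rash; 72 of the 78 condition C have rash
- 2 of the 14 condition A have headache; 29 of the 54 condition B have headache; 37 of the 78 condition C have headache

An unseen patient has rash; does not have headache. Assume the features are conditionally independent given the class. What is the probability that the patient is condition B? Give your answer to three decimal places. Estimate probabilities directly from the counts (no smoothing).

0.228

condition A: (14/146) × (7/14) × (12/14) ≈ 0.0410959
condition B: (54/146) × (28/54) × (25/54) ≈ 0.0887874
condition C: (78/146) × (72/78) × (41/78) ≈ 0.25922
P(condition B | x) = 0.0887874 / 0.3891033 ≈ 0.228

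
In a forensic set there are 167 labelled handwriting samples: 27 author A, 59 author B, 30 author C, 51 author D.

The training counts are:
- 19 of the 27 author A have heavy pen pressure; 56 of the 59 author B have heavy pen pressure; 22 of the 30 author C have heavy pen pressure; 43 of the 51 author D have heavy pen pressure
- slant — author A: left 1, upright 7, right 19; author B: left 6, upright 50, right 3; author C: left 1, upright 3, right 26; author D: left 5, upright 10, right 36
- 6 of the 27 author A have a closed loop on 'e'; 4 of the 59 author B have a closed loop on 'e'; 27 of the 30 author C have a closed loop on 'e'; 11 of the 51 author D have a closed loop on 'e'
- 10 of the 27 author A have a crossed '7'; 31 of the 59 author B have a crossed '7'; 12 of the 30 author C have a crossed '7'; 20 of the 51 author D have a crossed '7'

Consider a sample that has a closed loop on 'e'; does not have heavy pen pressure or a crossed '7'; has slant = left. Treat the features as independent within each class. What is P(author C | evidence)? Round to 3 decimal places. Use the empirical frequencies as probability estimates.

0.483

author A: (27/167) × (8/27) × (1/27) × (6/27) × (17/27) ≈ 0.000248246
author B: (59/167) × (3/59) × (6/59) × (4/59) × (28/59) ≈ 0.0000587784
author C: (30/167) × (8/30) × (1/30) × (27/30) × (18/30) ≈ 0.000862275
author D: (51/167) × (8/51) × (5/51) × (11/51) × (31/51) ≈ 0.000615726
P(author C | x) = 0.000862275 / 0.0017850254 ≈ 0.483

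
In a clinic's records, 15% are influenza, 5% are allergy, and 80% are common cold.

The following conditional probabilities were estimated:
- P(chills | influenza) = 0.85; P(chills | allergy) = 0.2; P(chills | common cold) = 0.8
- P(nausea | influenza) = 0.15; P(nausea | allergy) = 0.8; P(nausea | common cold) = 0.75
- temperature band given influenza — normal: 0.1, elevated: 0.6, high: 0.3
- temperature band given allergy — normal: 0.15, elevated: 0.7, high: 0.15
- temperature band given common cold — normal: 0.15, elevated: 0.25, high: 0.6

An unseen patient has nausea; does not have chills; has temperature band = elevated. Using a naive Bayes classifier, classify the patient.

common cold

influenza: 0.15 × (1−0.85) × 0.15 × 0.6 = 0.002025
allergy: 0.05 × (1−0.2) × 0.8 × 0.7 = 0.0224
common cold: 0.8 × (1−0.8) × 0.75 × 0.25 = 0.03
Highest score → common cold.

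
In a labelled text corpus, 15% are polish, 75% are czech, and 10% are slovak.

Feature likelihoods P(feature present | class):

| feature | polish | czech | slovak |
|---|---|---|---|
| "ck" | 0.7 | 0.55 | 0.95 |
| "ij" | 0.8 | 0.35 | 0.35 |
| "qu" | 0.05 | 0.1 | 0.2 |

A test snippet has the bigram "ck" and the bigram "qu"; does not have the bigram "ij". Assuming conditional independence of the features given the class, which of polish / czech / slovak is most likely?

polish: 0.15 × 0.7 × (1−0.8) × 0.05 = 0.00105
czech: 0.75 × 0.55 × (1−0.35) × 0.1 = 0.0268125
slovak: 0.1 × 0.95 × (1−0.35) × 0.2 = 0.01235
Highest score → czech.

czech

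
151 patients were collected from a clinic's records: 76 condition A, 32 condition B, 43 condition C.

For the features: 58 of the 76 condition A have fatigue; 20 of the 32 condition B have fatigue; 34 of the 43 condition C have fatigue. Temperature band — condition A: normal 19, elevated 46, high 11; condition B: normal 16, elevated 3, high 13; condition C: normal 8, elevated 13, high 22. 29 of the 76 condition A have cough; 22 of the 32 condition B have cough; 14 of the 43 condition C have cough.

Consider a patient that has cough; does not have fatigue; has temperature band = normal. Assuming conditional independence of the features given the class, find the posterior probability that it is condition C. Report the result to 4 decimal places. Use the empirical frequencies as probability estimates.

0.0854

condition A: (76/151) × (18/76) × (19/76) × (29/76) ≈ 0.0113716
condition B: (32/151) × (12/32) × (16/32) × (22/32) ≈ 0.0273179
condition C: (43/151) × (9/43) × (8/43) × (14/43) ≈ 0.00361033
P(condition C | x) = 0.00361033 / 0.04229983 ≈ 0.0854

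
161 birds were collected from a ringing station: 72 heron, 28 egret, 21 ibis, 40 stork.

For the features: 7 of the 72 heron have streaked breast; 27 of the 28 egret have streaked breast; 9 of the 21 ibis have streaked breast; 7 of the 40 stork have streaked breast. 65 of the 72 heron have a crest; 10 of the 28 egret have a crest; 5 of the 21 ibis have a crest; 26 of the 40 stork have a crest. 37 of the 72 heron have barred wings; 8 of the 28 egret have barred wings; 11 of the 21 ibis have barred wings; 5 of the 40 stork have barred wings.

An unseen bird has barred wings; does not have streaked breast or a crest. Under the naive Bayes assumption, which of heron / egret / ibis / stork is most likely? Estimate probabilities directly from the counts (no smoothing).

heron: (72/161) × (65/72) × (7/72) × (37/72) ≈ 0.0201708
egret: (28/161) × (1/28) × (18/28) × (8/28) ≈ 0.00114083
ibis: (21/161) × (12/21) × (16/21) × (11/21) ≈ 0.0297461
stork: (40/161) × (33/40) × (14/40) × (5/40) ≈ 0.00896739
Highest score → ibis.

ibis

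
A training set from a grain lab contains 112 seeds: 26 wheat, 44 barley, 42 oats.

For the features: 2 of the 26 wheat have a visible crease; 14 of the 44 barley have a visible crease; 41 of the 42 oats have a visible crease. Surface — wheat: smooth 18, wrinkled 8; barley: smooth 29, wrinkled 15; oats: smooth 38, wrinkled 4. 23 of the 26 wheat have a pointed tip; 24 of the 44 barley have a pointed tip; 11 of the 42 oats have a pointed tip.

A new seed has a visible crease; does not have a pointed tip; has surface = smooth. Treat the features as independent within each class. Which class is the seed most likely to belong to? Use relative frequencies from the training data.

oats

wheat: (26/112) × (2/26) × (18/26) × (3/26) ≈ 0.00142646
barley: (44/112) × (14/44) × (29/44) × (20/44) ≈ 0.0374483
oats: (42/112) × (41/42) × (38/42) × (31/42) ≈ 0.244463
Highest score → oats.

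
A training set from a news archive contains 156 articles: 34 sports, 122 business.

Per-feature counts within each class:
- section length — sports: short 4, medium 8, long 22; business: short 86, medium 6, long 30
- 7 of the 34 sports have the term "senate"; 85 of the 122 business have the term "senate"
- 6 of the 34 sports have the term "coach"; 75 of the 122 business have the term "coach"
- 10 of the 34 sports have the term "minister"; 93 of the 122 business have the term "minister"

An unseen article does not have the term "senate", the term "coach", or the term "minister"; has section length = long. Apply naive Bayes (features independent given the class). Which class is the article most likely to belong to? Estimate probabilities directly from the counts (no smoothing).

sports: (34/156) × (22/34) × (27/34) × (28/34) × (24/34) ≈ 0.065102
business: (122/156) × (30/122) × (37/122) × (47/122) × (29/122) ≈ 0.0053409
Highest score → sports.

sports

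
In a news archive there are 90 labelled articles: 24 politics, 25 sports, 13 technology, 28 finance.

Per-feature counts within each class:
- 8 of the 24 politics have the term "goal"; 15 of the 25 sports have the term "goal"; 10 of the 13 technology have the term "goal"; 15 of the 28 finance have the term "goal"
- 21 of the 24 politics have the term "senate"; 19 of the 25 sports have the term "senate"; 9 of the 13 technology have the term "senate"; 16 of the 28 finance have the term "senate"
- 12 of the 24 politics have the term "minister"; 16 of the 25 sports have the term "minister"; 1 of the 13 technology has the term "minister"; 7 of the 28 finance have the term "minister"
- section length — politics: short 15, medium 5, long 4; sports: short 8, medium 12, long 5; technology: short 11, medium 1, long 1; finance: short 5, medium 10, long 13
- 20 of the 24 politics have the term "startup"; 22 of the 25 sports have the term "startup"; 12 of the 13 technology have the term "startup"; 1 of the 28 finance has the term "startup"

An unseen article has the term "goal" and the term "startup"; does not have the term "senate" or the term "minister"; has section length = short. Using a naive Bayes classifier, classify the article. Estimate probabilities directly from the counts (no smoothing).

technology

politics: (24/90) × (8/24) × (3/24) × (12/24) × (15/24) × (20/24) ≈ 0.00289352
sports: (25/90) × (15/25) × (6/25) × (9/25) × (8/25) × (22/25) = 0.00405504
technology: (13/90) × (10/13) × (4/13) × (12/13) × (11/13) × (12/13) ≈ 0.024649
finance: (28/90) × (15/28) × (12/28) × (21/28) × (5/28) × (1/28) ≈ 0.000341655
Highest score → technology.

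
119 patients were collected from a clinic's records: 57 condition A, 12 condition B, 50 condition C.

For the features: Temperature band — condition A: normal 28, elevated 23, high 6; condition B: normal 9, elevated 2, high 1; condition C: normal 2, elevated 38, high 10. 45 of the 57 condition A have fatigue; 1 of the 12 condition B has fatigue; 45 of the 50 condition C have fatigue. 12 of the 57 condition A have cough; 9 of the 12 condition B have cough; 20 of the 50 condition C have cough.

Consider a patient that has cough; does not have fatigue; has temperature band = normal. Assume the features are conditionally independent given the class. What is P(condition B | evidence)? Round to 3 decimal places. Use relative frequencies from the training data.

condition A: (57/119) × (28/57) × (12/57) × (12/57) ≈ 0.0104285
condition B: (12/119) × (9/12) × (11/12) × (9/12) ≈ 0.0519958
condition C: (50/119) × (2/50) × (5/50) × (20/50) ≈ 0.000672269
P(condition B | x) = 0.0519958 / 0.063096569 ≈ 0.824

0.824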